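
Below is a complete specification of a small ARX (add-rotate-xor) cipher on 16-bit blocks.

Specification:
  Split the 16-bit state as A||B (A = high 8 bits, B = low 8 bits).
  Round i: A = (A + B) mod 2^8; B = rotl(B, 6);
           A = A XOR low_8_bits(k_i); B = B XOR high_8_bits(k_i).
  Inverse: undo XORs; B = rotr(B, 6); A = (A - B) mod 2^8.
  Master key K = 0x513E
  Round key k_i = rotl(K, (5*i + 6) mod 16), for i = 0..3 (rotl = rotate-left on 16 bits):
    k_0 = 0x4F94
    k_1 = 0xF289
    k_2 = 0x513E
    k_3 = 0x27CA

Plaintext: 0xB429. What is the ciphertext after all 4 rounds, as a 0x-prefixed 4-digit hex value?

s_0 = plaintext = 0xB429
s_1 = Round(s_0, k_0) = 0x4905
s_2 = Round(s_1, k_1) = 0xC7B3
s_3 = Round(s_2, k_2) = 0x44BD
s_4 = Round(s_3, k_3) = 0xCB48

0xCB48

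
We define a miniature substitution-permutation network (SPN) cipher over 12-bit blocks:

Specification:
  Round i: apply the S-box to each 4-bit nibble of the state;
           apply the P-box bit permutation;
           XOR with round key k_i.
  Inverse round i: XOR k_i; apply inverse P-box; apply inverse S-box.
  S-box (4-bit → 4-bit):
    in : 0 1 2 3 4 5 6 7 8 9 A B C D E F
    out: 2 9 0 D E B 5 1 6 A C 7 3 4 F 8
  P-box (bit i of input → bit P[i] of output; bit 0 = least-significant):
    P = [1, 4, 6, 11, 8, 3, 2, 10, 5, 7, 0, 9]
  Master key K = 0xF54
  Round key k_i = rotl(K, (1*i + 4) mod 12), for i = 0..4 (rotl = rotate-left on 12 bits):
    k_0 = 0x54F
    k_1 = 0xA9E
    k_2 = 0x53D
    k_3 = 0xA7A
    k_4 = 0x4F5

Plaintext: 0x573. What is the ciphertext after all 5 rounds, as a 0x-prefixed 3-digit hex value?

0xA97

s_0 = plaintext = 0x573
s_1 = Round(s_0, k_0) = 0xEAD
s_2 = Round(s_1, k_1) = 0xC7B
s_3 = Round(s_2, k_2) = 0x4CF
s_4 = Round(s_3, k_3) = 0x1F3
s_5 = Round(s_4, k_4) = 0xA97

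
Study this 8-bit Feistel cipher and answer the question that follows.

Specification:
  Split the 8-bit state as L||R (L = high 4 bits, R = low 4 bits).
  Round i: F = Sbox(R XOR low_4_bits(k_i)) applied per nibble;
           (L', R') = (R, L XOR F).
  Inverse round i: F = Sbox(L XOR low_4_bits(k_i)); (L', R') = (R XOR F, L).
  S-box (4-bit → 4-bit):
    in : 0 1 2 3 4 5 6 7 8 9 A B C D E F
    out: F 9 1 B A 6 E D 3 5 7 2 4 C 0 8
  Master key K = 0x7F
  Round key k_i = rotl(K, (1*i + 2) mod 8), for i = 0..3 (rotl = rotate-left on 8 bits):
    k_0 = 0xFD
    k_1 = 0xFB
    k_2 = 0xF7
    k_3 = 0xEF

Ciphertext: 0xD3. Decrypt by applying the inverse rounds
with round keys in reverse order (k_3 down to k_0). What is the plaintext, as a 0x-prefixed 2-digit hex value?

s_0 = ciphertext = 0xD3
s_1 = InvRound(s_0, k_3) = 0x2D
s_2 = InvRound(s_1, k_2) = 0xB2
s_3 = InvRound(s_2, k_1) = 0xDB
s_4 = InvRound(s_3, k_0) = 0x4D

0x4D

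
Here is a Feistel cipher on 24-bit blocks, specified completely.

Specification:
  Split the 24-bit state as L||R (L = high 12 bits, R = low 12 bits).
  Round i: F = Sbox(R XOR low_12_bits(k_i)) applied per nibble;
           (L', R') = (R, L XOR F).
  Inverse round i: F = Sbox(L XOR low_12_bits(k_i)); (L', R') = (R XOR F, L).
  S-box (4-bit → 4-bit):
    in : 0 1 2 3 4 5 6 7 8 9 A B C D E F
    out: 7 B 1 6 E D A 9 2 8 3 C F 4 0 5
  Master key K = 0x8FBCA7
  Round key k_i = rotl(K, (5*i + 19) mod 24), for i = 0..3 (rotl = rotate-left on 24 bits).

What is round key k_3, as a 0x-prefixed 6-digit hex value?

0xF29E3E

K = 0x8FBCA7
k_0 = rotl(K, (5*0+19) mod 24) = rotl(K, 19) = 0x3C7DE5
k_1 = rotl(K, (5*1+19) mod 24) = rotl(K, 0) = 0x8FBCA7
k_2 = rotl(K, (5*2+19) mod 24) = rotl(K, 5) = 0xF794F1
k_3 = rotl(K, (5*3+19) mod 24) = rotl(K, 10) = 0xF29E3E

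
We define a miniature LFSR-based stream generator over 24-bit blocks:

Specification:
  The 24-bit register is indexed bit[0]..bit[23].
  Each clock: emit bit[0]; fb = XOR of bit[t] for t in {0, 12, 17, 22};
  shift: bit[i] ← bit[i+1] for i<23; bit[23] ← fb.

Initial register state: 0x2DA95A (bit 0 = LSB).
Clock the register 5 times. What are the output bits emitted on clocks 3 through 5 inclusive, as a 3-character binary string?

reg_0 = 0x2DA95A
clock 1: out=0, reg = 0x16D4AD
clock 2: out=1, reg = 0x8B6A56
clock 3: out=0, reg = 0xC5B52B
clock 4: out=1, reg = 0xE2DA95
clock 5: out=1, reg = 0x716D4A

011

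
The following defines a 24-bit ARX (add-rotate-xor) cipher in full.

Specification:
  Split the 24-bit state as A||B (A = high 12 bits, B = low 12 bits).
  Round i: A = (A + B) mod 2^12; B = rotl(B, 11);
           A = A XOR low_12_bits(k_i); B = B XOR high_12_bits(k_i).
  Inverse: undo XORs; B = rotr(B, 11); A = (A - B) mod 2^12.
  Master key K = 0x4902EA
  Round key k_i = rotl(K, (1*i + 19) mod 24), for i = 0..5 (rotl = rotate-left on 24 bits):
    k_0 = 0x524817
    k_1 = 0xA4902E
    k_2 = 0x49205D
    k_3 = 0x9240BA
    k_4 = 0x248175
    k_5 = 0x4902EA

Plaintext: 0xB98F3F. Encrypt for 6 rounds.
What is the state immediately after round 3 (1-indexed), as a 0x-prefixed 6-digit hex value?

0x434718

s_0 = plaintext = 0xB98F3F
s_1 = Round(s_0, k_0) = 0x2C0ABB
s_2 = Round(s_1, k_1) = 0xD55714
s_3 = Round(s_2, k_2) = 0x434718
s_4 = Round(s_3, k_3) = 0xBF6AA8
s_5 = Round(s_4, k_4) = 0x7EB71C
s_6 = Round(s_5, k_5) = 0xDED71E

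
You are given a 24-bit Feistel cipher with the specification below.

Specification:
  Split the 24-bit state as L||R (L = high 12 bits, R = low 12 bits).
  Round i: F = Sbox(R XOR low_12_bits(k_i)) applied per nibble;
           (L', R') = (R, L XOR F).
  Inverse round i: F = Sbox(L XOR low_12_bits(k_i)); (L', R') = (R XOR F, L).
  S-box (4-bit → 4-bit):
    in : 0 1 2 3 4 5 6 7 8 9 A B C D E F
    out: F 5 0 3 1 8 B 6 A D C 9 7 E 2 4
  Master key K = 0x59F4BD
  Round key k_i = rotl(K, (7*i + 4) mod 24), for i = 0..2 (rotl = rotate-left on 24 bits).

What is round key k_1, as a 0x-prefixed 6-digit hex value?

K = 0x59F4BD
k_0 = rotl(K, (7*0+4) mod 24) = rotl(K, 4) = 0x9F4BD5
k_1 = rotl(K, (7*1+4) mod 24) = rotl(K, 11) = 0xA5EACF

0xA5EACF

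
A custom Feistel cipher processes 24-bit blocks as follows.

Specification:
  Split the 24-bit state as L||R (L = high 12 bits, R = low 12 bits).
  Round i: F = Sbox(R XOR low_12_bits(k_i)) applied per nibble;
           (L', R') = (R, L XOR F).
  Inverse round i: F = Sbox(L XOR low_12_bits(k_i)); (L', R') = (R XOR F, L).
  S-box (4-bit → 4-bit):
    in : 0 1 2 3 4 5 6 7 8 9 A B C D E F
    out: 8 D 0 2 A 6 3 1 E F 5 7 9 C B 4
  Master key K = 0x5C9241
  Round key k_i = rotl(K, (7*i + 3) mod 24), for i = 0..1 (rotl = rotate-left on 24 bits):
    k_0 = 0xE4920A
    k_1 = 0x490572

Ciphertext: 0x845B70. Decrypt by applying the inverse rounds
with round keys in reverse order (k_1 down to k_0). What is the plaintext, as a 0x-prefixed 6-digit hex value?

0xE22751

s_0 = ciphertext = 0x845B70
s_1 = InvRound(s_0, k_1) = 0x751845
s_2 = InvRound(s_1, k_0) = 0xE22751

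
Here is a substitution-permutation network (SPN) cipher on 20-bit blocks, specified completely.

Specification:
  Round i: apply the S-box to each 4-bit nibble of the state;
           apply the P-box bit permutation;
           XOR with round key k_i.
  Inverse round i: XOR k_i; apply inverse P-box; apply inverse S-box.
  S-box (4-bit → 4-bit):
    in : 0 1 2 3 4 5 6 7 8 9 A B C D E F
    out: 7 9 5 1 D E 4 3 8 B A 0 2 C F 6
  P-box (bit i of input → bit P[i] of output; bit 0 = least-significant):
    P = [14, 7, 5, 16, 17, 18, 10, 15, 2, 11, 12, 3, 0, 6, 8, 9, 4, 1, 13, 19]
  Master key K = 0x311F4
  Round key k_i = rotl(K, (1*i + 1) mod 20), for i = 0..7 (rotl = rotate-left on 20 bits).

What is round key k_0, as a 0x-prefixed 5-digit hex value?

K = 0x311F4
k_0 = rotl(K, (1*0+1) mod 20) = rotl(K, 1) = 0x623E8

0x623E8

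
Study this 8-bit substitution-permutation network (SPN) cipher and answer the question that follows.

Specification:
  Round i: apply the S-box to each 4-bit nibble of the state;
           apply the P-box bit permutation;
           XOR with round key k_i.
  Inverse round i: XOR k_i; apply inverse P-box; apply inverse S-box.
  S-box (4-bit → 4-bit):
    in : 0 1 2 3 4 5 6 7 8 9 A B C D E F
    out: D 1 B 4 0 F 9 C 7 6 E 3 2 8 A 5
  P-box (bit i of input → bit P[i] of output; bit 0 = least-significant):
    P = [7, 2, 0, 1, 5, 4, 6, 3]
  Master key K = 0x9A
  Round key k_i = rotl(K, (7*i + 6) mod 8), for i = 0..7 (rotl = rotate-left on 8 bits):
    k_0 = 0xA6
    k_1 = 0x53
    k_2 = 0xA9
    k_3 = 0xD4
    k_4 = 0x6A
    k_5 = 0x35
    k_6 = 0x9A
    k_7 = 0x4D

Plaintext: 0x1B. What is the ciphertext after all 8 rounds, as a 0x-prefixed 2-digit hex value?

s_0 = plaintext = 0x1B
s_1 = Round(s_0, k_0) = 0x02
s_2 = Round(s_1, k_1) = 0xBD
s_3 = Round(s_2, k_2) = 0x9B
s_4 = Round(s_3, k_3) = 0x00
s_5 = Round(s_4, k_4) = 0x81
s_6 = Round(s_5, k_5) = 0xC5
s_7 = Round(s_6, k_6) = 0x0D
s_8 = Round(s_7, k_7) = 0x27

0x27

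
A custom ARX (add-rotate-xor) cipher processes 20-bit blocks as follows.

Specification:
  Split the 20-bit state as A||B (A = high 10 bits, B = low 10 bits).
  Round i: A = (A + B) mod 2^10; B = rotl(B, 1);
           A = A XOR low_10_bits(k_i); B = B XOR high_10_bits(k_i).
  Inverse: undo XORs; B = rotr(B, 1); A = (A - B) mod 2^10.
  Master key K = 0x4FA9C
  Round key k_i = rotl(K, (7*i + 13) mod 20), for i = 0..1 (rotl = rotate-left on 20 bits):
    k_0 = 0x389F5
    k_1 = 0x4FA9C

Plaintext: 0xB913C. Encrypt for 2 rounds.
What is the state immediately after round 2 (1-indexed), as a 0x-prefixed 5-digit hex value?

0xBCC0B

s_0 = plaintext = 0xB913C
s_1 = Round(s_0, k_0) = 0x7569A
s_2 = Round(s_1, k_1) = 0xBCC0B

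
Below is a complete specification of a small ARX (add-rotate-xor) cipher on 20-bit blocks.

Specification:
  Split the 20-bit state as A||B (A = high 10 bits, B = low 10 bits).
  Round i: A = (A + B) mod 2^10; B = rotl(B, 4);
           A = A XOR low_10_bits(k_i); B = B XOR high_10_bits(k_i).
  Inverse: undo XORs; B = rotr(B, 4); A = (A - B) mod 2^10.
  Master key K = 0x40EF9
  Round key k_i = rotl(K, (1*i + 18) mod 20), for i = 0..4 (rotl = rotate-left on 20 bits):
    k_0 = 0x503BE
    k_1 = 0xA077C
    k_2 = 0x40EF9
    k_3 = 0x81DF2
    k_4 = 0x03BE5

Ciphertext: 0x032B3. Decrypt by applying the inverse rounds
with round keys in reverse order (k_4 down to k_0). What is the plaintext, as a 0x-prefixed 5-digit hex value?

s_0 = ciphertext = 0x032B3
s_1 = InvRound(s_0, k_4) = 0x1FB6B
s_2 = InvRound(s_1, k_3) = 0x9DB16
s_3 = InvRound(s_2, k_2) = 0xCB961
s_4 = InvRound(s_3, k_1) = 0x0503E
s_5 = InvRound(s_4, k_0) = 0x04F97

0x04F97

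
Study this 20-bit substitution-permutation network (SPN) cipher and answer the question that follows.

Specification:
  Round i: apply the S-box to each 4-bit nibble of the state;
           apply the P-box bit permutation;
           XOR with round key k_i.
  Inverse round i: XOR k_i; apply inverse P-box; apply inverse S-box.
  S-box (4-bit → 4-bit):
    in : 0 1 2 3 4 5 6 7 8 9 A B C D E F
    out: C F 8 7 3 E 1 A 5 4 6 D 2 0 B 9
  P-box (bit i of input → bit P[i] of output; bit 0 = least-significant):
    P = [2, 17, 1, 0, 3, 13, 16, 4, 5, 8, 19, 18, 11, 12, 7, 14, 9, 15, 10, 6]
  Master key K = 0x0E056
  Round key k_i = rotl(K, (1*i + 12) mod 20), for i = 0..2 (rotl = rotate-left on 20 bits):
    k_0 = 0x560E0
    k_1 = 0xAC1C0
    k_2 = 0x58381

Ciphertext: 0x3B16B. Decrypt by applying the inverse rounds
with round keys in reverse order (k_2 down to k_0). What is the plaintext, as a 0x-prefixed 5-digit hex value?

0xE50B2

s_0 = ciphertext = 0x3B16B
s_1 = InvRound(s_0, k_2) = 0xFAF4A
s_2 = InvRound(s_1, k_1) = 0x8B239
s_3 = InvRound(s_2, k_0) = 0xE50B2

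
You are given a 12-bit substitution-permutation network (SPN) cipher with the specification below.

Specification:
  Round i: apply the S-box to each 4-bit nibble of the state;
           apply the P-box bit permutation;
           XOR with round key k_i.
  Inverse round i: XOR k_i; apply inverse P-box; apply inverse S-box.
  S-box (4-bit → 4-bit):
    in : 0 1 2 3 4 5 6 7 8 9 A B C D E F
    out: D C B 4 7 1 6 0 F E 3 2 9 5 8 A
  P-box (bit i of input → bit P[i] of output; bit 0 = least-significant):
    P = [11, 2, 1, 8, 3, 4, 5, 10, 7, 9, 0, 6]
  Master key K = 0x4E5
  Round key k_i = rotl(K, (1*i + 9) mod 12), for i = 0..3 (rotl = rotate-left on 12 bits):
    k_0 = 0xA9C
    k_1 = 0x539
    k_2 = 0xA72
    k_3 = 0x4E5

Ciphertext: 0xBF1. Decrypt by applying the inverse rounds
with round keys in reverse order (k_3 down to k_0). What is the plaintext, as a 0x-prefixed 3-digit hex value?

0x2D0

s_0 = ciphertext = 0xBF1
s_1 = InvRound(s_0, k_3) = 0xBF2
s_2 = InvRound(s_1, k_2) = 0x57E
s_3 = InvRound(s_2, k_1) = 0x176
s_4 = InvRound(s_3, k_0) = 0x2D0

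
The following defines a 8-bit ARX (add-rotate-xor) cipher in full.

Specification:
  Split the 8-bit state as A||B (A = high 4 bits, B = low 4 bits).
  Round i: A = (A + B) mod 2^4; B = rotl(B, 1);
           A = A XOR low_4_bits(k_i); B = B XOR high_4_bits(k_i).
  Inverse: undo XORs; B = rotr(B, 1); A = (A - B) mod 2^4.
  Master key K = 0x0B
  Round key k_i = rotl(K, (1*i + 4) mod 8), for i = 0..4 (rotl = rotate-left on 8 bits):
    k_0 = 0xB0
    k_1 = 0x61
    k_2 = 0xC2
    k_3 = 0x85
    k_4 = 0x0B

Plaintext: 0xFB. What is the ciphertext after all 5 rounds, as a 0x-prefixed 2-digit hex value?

s_0 = plaintext = 0xFB
s_1 = Round(s_0, k_0) = 0xAC
s_2 = Round(s_1, k_1) = 0x7F
s_3 = Round(s_2, k_2) = 0x43
s_4 = Round(s_3, k_3) = 0x2E
s_5 = Round(s_4, k_4) = 0xBD

0xBD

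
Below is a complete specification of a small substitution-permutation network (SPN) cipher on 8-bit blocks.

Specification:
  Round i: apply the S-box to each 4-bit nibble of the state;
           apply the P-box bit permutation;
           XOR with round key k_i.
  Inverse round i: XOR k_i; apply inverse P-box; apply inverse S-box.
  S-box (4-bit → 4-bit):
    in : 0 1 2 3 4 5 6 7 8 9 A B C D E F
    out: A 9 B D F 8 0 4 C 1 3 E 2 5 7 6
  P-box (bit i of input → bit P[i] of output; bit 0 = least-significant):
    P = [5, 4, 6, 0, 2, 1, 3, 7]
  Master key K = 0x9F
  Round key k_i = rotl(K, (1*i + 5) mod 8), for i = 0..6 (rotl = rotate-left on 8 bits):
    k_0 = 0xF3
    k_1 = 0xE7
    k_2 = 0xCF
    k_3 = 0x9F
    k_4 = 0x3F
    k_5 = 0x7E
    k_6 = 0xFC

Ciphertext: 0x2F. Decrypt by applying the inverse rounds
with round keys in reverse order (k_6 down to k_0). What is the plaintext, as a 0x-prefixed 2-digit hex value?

0x9C

s_0 = ciphertext = 0x2F
s_1 = InvRound(s_0, k_6) = 0x0B
s_2 = InvRound(s_1, k_5) = 0x94
s_3 = InvRound(s_2, k_4) = 0xB1
s_4 = InvRound(s_3, k_3) = 0xE9
s_5 = InvRound(s_4, k_2) = 0xA9
s_6 = InvRound(s_5, k_1) = 0xE7
s_7 = InvRound(s_6, k_0) = 0x9C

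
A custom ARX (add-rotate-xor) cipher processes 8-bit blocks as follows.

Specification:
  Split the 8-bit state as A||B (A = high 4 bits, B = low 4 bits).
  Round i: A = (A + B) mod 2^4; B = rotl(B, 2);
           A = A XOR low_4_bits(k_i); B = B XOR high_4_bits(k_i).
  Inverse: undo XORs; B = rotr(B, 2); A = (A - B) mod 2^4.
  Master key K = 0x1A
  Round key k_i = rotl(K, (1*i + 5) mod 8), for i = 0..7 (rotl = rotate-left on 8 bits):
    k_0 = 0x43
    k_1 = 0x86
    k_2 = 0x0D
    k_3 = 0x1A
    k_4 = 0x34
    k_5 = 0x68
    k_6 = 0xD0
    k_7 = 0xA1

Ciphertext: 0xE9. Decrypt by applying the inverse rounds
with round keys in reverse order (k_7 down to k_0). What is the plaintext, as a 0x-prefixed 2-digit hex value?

s_0 = ciphertext = 0xE9
s_1 = InvRound(s_0, k_7) = 0x3C
s_2 = InvRound(s_1, k_6) = 0xF4
s_3 = InvRound(s_2, k_5) = 0xF8
s_4 = InvRound(s_3, k_4) = 0xDE
s_5 = InvRound(s_4, k_3) = 0x8F
s_6 = InvRound(s_5, k_2) = 0x6F
s_7 = InvRound(s_6, k_1) = 0x3D
s_8 = InvRound(s_7, k_0) = 0xA6

0xA6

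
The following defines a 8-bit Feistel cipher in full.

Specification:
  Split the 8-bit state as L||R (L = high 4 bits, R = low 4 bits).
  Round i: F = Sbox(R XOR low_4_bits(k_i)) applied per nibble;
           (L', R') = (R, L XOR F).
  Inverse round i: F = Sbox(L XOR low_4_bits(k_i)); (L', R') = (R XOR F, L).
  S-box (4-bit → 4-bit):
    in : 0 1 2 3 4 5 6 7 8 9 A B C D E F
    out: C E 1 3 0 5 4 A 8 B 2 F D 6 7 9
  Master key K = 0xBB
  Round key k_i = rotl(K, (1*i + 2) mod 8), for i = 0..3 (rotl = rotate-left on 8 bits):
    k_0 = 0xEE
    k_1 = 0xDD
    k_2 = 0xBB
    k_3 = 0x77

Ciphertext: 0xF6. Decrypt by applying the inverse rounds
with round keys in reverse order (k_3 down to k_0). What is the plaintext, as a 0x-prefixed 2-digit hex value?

0x84

s_0 = ciphertext = 0xF6
s_1 = InvRound(s_0, k_3) = 0xEF
s_2 = InvRound(s_1, k_2) = 0xAE
s_3 = InvRound(s_2, k_1) = 0x4A
s_4 = InvRound(s_3, k_0) = 0x84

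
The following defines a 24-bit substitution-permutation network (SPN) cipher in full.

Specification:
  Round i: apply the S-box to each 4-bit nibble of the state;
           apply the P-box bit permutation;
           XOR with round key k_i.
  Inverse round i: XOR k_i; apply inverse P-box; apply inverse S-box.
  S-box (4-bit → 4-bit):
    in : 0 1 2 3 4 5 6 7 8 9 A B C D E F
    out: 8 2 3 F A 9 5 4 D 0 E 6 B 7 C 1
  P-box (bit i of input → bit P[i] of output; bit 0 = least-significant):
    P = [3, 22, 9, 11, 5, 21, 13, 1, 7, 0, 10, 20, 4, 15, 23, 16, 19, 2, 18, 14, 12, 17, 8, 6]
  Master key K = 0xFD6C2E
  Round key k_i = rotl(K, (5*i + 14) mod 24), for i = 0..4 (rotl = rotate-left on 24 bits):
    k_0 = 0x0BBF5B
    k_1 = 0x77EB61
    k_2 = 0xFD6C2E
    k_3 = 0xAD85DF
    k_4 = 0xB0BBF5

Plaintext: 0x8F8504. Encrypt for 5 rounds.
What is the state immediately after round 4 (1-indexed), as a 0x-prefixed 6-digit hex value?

s_0 = plaintext = 0x8F8504
s_1 = Round(s_0, k_0) = 0xD2A689
s_2 = Round(s_1, k_1) = 0xFC5EC7
s_3 = Round(s_2, k_2) = 0xC43A18
s_4 = Round(s_3, k_3) = 0x1E5B82
s_5 = Round(s_4, k_4) = 0xF7DFCE

0x1E5B82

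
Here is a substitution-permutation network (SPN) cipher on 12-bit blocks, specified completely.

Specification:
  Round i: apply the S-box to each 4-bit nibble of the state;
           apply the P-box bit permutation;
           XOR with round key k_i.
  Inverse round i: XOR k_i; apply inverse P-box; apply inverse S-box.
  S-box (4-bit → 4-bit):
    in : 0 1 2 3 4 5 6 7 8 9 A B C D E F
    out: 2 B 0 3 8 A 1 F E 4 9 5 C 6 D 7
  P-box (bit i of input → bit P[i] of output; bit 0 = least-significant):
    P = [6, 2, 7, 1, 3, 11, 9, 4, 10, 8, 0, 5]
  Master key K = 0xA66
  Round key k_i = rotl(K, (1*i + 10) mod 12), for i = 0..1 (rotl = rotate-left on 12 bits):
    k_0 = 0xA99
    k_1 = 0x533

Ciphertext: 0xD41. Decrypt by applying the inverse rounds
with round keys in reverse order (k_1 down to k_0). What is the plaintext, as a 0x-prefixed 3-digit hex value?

s_0 = ciphertext = 0xD41
s_1 = InvRound(s_0, k_1) = 0x45A
s_2 = InvRound(s_1, k_0) = 0xBDE

0xBDE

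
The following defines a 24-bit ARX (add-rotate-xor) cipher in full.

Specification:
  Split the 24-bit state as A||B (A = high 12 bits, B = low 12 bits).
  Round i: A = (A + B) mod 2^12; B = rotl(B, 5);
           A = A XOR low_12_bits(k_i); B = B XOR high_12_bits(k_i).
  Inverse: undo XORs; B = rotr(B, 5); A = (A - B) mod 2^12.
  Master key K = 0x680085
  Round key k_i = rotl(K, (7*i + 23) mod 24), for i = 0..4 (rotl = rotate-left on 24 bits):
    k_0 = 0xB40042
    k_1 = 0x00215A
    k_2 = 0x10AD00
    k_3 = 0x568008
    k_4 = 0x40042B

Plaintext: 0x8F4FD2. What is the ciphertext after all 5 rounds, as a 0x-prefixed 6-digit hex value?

0x7EBE49

s_0 = plaintext = 0x8F4FD2
s_1 = Round(s_0, k_0) = 0x88411F
s_2 = Round(s_1, k_1) = 0x8F93E0
s_3 = Round(s_2, k_2) = 0x1D9D0D
s_4 = Round(s_3, k_3) = 0xEEE4D2
s_5 = Round(s_4, k_4) = 0x7EBE49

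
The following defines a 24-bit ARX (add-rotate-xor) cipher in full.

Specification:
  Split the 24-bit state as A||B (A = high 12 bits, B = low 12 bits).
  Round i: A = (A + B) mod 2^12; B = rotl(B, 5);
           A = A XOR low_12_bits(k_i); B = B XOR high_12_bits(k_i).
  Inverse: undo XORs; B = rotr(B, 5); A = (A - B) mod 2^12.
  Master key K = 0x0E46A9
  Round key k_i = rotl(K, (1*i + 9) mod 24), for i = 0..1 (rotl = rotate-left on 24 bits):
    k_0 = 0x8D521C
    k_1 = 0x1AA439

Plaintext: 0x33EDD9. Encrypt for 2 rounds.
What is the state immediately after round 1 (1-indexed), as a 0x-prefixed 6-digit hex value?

0x30B3EE

s_0 = plaintext = 0x33EDD9
s_1 = Round(s_0, k_0) = 0x30B3EE
s_2 = Round(s_1, k_1) = 0x2C0C6D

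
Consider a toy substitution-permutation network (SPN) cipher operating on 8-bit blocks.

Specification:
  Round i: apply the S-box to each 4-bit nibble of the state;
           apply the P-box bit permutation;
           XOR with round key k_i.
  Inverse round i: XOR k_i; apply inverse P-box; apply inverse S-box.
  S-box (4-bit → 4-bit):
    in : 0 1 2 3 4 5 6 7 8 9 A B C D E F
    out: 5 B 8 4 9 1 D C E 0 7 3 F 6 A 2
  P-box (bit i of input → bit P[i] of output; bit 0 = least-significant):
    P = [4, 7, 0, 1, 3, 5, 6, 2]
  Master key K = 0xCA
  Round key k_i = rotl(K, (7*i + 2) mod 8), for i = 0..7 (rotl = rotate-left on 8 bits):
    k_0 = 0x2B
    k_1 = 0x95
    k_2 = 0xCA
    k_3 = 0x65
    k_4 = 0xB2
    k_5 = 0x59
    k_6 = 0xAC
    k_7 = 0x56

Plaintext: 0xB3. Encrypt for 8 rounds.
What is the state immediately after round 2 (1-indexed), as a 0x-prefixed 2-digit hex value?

s_0 = plaintext = 0xB3
s_1 = Round(s_0, k_0) = 0x02
s_2 = Round(s_1, k_1) = 0xDF
s_3 = Round(s_2, k_2) = 0x2A
s_4 = Round(s_3, k_3) = 0xF0
s_5 = Round(s_4, k_4) = 0x83
s_6 = Round(s_5, k_5) = 0x3C
s_7 = Round(s_6, k_6) = 0x7F
s_8 = Round(s_7, k_7) = 0x92

0xDF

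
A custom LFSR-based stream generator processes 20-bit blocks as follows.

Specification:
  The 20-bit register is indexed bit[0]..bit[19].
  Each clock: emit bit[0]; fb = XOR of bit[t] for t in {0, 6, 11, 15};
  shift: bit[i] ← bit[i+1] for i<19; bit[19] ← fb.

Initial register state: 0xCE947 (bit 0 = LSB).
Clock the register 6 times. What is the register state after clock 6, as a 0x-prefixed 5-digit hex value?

reg_0 = 0xCE947
clock 1: out=1, reg = 0x674A3
clock 2: out=1, reg = 0xB3A51
clock 3: out=1, reg = 0xD9D28
clock 4: out=0, reg = 0x6CE94
clock 5: out=0, reg = 0x3674A
clock 6: out=0, reg = 0x9B3A5

0x9B3A5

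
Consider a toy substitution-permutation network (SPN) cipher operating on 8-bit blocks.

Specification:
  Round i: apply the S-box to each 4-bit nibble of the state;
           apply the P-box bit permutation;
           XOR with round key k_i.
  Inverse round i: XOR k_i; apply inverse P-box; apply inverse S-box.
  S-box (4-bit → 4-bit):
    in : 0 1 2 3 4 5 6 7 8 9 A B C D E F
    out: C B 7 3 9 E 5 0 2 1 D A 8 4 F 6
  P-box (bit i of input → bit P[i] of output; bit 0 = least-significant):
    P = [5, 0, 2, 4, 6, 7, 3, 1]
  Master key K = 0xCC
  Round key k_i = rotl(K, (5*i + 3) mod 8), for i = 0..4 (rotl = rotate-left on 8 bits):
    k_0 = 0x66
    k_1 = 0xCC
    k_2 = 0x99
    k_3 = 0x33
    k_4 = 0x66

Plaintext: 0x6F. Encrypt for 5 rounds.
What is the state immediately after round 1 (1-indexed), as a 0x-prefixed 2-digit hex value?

0x2B

s_0 = plaintext = 0x6F
s_1 = Round(s_0, k_0) = 0x2B
s_2 = Round(s_1, k_1) = 0x15
s_3 = Round(s_2, k_2) = 0x4E
s_4 = Round(s_3, k_3) = 0x44
s_5 = Round(s_4, k_4) = 0x14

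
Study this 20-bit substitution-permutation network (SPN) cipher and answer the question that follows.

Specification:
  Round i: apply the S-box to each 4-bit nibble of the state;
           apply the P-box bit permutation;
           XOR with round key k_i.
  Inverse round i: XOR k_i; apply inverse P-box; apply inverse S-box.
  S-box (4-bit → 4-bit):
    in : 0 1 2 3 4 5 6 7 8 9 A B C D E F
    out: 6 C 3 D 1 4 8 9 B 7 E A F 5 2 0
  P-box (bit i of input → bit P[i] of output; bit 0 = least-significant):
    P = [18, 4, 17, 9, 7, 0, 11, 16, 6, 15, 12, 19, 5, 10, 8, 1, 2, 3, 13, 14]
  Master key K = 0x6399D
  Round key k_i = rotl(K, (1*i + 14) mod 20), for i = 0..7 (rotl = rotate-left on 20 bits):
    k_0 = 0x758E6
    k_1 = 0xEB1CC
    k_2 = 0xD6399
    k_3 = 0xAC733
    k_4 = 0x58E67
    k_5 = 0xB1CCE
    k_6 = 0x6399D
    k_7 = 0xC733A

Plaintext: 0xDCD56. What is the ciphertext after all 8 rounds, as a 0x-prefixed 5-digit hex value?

s_0 = plaintext = 0xDCD56
s_1 = Round(s_0, k_0) = 0x76780
s_2 = Round(s_1, k_1) = 0x5F11B
s_3 = Round(s_2, k_2) = 0x45989
s_4 = Round(s_3, k_3) = 0xD56E6
s_5 = Round(s_4, k_4) = 0xDAD62
s_6 = Round(s_5, k_5) = 0xE2998
s_7 = Round(s_6, k_6) = 0x2A764
s_8 = Round(s_7, k_7) = 0x17674

0x17674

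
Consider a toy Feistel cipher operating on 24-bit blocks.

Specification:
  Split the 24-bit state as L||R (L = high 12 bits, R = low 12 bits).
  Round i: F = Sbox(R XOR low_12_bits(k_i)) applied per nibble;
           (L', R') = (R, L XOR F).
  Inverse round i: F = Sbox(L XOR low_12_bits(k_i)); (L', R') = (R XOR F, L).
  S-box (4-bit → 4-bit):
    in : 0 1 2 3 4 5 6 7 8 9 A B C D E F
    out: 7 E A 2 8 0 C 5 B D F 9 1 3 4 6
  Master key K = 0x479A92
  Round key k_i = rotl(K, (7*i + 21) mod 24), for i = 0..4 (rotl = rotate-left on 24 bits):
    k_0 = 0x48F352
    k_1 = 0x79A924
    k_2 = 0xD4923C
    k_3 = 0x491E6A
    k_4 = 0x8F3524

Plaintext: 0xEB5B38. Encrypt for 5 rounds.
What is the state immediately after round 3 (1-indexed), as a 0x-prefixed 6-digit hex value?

s_0 = plaintext = 0xEB5B38
s_1 = Round(s_0, k_0) = 0xB3857A
s_2 = Round(s_1, k_1) = 0x57AA3C
s_3 = Round(s_2, k_2) = 0xA3CE0D
s_4 = Round(s_3, k_3) = 0xE0DDF9
s_5 = Round(s_4, k_4) = 0xDF953E

0xA3CE0D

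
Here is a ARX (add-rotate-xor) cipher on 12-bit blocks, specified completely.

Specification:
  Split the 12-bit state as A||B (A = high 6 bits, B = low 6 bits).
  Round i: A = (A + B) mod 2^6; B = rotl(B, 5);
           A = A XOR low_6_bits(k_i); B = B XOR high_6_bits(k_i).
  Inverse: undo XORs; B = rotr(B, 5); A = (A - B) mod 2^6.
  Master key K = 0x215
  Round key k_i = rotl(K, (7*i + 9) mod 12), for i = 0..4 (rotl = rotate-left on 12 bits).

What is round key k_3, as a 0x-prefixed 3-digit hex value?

0x548

K = 0x215
k_0 = rotl(K, (7*0+9) mod 12) = rotl(K, 9) = 0xA42
k_1 = rotl(K, (7*1+9) mod 12) = rotl(K, 4) = 0x152
k_2 = rotl(K, (7*2+9) mod 12) = rotl(K, 11) = 0x90A
k_3 = rotl(K, (7*3+9) mod 12) = rotl(K, 6) = 0x548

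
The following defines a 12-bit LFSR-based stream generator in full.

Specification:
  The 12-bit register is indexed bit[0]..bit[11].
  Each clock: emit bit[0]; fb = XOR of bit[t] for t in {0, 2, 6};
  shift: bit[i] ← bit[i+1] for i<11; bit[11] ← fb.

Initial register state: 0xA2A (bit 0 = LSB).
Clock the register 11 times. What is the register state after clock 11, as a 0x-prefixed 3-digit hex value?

reg_0 = 0xA2A
clock 1: out=0, reg = 0x515
clock 2: out=1, reg = 0x28A
clock 3: out=0, reg = 0x145
clock 4: out=1, reg = 0x8A2
clock 5: out=0, reg = 0x451
clock 6: out=1, reg = 0x228
clock 7: out=0, reg = 0x114
clock 8: out=0, reg = 0x88A
clock 9: out=0, reg = 0x445
clock 10: out=1, reg = 0xA22
clock 11: out=0, reg = 0x511

0x511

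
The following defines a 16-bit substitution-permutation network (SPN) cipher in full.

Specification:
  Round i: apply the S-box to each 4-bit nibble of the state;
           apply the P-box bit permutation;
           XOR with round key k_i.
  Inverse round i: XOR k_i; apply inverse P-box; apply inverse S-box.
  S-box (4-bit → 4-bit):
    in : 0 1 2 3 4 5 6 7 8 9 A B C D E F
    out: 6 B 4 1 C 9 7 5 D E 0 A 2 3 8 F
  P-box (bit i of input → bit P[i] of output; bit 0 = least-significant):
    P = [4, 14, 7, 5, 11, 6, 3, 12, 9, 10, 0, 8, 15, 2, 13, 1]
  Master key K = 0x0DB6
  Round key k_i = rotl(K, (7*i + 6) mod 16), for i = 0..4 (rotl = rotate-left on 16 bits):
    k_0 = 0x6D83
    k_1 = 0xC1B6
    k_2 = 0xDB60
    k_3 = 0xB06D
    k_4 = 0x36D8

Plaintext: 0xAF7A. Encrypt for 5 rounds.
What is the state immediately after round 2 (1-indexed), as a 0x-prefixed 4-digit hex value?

s_0 = plaintext = 0xAF7A
s_1 = Round(s_0, k_0) = 0x628A
s_2 = Round(s_1, k_1) = 0x79BB
s_3 = Round(s_2, k_2) = 0x2E01
s_4 = Round(s_3, k_3) = 0xD115
s_5 = Round(s_4, k_4) = 0xA9AC

0x79BB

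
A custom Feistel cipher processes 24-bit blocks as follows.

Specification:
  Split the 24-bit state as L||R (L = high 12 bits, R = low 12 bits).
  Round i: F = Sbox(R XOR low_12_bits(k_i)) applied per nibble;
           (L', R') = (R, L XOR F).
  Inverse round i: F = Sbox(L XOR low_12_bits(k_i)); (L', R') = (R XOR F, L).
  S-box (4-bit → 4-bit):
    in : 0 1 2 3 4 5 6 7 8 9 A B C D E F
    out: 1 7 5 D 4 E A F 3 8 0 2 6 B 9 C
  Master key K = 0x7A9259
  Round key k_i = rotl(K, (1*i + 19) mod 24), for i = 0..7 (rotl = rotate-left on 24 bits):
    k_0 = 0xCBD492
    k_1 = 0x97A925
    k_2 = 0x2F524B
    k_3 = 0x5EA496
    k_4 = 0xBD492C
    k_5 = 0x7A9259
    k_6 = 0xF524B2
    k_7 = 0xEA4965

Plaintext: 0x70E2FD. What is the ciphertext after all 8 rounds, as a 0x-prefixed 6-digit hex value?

0x3A61A8

s_0 = plaintext = 0x70E2FD
s_1 = Round(s_0, k_0) = 0x2FDDA2
s_2 = Round(s_1, k_1) = 0xDA26C2
s_3 = Round(s_2, k_2) = 0x6C299A
s_4 = Round(s_3, k_3) = 0x99ADD4
s_5 = Round(s_4, k_4) = 0xDD4D59
s_6 = Round(s_5, k_5) = 0xD591C5
s_7 = Round(s_6, k_6) = 0x1C53A6
s_8 = Round(s_7, k_7) = 0x3A61A8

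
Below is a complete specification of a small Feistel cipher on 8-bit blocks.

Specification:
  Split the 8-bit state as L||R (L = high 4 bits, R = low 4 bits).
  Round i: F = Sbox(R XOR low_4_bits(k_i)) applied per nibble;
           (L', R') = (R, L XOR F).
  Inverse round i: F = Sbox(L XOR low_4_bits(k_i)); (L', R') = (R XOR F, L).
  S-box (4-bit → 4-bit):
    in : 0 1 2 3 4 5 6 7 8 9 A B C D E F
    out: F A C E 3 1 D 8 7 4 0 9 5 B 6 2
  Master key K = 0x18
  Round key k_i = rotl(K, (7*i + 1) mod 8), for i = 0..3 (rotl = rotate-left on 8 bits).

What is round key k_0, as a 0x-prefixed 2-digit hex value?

0x30

K = 0x18
k_0 = rotl(K, (7*0+1) mod 8) = rotl(K, 1) = 0x30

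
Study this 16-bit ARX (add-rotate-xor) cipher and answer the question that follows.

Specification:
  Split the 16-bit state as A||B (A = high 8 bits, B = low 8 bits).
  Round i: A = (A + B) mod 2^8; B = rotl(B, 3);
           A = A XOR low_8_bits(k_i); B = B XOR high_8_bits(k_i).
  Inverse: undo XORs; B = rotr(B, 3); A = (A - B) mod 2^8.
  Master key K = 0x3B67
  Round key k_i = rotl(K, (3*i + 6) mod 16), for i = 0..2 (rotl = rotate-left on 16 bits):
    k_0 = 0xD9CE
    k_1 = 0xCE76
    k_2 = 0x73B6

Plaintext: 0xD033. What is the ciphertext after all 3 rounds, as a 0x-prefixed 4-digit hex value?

0xF115

s_0 = plaintext = 0xD033
s_1 = Round(s_0, k_0) = 0xCD40
s_2 = Round(s_1, k_1) = 0x7BCC
s_3 = Round(s_2, k_2) = 0xF115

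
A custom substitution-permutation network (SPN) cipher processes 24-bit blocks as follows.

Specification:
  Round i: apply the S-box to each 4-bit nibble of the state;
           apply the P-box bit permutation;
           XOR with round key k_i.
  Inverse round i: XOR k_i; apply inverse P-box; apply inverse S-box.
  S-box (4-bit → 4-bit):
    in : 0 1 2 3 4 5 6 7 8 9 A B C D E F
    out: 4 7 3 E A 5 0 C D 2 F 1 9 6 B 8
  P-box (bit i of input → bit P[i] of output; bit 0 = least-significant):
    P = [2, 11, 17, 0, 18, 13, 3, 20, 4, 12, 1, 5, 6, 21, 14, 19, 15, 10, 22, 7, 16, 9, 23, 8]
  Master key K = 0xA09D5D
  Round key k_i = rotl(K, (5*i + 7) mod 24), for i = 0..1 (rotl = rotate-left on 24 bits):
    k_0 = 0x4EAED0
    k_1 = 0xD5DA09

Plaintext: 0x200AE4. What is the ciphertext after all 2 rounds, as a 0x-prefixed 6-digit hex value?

0x622028

s_0 = plaintext = 0x200AE4
s_1 = Round(s_0, k_0) = 0x1BD4E3
s_2 = Round(s_1, k_1) = 0x622028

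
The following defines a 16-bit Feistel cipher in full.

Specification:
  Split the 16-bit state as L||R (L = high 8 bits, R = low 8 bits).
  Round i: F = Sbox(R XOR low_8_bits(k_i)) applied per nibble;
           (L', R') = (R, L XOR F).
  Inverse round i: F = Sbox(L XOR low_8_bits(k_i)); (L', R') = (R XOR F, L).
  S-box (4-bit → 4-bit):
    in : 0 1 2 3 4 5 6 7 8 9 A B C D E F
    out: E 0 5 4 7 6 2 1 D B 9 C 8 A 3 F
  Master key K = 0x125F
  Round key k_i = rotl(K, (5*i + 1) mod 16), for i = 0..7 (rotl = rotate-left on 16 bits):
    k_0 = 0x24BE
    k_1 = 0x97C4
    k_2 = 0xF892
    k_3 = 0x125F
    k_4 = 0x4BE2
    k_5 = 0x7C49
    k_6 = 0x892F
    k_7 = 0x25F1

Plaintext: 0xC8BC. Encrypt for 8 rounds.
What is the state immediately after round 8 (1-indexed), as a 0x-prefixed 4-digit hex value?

s_0 = plaintext = 0xC8BC
s_1 = Round(s_0, k_0) = 0xBC2D
s_2 = Round(s_1, k_1) = 0x2D87
s_3 = Round(s_2, k_2) = 0x872B
s_4 = Round(s_3, k_3) = 0x2B90
s_5 = Round(s_4, k_4) = 0x903E
s_6 = Round(s_5, k_5) = 0x3E81
s_7 = Round(s_6, k_6) = 0x81AD
s_8 = Round(s_7, k_7) = 0xADE9

0xADE9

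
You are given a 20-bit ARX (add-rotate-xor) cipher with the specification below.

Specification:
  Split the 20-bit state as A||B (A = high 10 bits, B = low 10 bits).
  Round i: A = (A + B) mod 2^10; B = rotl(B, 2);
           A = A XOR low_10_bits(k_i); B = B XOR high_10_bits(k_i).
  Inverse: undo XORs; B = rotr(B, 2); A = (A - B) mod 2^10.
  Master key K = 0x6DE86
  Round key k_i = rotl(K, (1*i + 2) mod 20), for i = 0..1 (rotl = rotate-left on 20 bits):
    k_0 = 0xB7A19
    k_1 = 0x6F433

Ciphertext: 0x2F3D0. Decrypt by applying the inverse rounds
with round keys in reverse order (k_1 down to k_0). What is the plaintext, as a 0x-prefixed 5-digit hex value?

s_0 = ciphertext = 0x2F3D0
s_1 = InvRound(s_0, k_1) = 0xBD19B
s_2 = InvRound(s_1, k_0) = 0xC71D1

0xC71D1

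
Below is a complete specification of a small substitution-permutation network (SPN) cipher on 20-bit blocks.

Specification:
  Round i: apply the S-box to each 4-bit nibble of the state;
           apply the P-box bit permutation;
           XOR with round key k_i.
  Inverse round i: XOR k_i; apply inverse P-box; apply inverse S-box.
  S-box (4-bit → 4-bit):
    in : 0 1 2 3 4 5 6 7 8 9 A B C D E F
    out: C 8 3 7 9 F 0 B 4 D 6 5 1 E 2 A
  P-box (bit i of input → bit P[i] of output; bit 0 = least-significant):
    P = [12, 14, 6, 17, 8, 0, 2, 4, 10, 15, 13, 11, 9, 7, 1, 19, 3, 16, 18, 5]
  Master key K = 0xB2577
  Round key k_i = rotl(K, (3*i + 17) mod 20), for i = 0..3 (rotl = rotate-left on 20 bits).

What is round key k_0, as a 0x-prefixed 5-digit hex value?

K = 0xB2577
k_0 = rotl(K, (3*0+17) mod 20) = rotl(K, 17) = 0xF64AE

0xF64AE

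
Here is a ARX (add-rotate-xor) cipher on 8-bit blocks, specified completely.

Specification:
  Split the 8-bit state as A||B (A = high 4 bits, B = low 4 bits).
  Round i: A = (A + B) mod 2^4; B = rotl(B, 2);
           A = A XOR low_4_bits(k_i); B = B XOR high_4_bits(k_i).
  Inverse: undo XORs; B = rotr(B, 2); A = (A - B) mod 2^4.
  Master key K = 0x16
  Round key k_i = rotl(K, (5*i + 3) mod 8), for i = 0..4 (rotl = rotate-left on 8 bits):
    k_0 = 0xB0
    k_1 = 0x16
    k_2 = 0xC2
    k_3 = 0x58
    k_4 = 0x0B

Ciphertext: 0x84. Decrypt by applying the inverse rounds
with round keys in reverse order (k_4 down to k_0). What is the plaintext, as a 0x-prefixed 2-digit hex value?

s_0 = ciphertext = 0x84
s_1 = InvRound(s_0, k_4) = 0x21
s_2 = InvRound(s_1, k_3) = 0x91
s_3 = InvRound(s_2, k_2) = 0x47
s_4 = InvRound(s_3, k_1) = 0x99
s_5 = InvRound(s_4, k_0) = 0x18

0x18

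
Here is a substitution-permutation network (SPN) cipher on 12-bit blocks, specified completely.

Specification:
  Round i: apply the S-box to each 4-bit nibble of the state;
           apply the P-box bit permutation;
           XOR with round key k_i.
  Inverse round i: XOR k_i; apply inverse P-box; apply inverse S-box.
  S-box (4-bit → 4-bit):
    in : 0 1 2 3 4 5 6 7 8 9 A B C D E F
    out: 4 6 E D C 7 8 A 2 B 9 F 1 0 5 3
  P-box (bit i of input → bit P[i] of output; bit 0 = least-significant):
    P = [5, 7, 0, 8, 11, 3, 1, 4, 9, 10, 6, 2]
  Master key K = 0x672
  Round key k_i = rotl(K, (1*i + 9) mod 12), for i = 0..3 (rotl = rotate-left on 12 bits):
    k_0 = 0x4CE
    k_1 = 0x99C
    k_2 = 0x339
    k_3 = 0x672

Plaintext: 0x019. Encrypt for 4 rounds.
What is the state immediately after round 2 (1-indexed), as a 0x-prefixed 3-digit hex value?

0xEC7

s_0 = plaintext = 0x019
s_1 = Round(s_0, k_0) = 0x524
s_2 = Round(s_1, k_1) = 0xEC7
s_3 = Round(s_2, k_2) = 0x8F9
s_4 = Round(s_3, k_3) = 0xBDA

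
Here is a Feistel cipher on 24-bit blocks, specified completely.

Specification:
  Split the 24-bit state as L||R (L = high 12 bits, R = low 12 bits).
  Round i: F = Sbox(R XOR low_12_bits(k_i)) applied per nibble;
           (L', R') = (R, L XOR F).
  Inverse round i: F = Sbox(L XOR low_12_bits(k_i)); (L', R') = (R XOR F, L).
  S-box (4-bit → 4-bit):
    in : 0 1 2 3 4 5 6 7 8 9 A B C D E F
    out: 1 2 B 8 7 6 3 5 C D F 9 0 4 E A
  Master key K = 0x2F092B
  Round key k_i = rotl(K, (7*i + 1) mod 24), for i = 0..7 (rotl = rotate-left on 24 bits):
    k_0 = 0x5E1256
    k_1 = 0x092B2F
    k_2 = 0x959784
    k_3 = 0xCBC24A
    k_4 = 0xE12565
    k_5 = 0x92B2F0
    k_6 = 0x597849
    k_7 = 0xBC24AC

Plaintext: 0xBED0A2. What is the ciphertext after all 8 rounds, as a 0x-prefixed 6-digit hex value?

s_0 = plaintext = 0xBED0A2
s_1 = Round(s_0, k_0) = 0x0A204A
s_2 = Round(s_1, k_1) = 0x04A994
s_3 = Round(s_2, k_2) = 0x994E6B
s_4 = Round(s_3, k_3) = 0xE6B926
s_5 = Round(s_4, k_4) = 0x926E13
s_6 = Round(s_5, k_5) = 0xE139CE
s_7 = Round(s_6, k_6) = 0x9CECD6
s_8 = Round(s_7, k_7) = 0xCD6591

0xCD6591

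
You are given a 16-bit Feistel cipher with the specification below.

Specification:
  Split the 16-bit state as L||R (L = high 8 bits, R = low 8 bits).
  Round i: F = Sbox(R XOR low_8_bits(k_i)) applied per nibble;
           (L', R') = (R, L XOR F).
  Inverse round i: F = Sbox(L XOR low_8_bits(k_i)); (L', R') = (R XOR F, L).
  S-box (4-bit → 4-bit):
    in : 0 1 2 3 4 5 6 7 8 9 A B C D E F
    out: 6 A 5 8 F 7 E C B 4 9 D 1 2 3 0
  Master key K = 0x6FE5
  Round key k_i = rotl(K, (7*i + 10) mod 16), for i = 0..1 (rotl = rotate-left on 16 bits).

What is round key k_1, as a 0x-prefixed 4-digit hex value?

K = 0x6FE5
k_0 = rotl(K, (7*0+10) mod 16) = rotl(K, 10) = 0x95BF
k_1 = rotl(K, (7*1+10) mod 16) = rotl(K, 1) = 0xDFCA

0xDFCA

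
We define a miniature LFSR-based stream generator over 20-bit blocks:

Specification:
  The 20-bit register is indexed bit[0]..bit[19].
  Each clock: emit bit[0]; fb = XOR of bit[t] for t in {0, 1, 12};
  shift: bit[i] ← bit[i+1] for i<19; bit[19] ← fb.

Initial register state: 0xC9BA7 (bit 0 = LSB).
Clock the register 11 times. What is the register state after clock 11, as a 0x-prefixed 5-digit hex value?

reg_0 = 0xC9BA7
clock 1: out=1, reg = 0xE4DD3
clock 2: out=1, reg = 0x726E9
clock 3: out=1, reg = 0xB9374
clock 4: out=0, reg = 0xDC9BA
clock 5: out=0, reg = 0xEE4DD
clock 6: out=1, reg = 0xF726E
clock 7: out=0, reg = 0x7B937
clock 8: out=1, reg = 0xBDC9B
clock 9: out=1, reg = 0xDEE4D
clock 10: out=1, reg = 0xEF726
clock 11: out=0, reg = 0x77B93

0x77B93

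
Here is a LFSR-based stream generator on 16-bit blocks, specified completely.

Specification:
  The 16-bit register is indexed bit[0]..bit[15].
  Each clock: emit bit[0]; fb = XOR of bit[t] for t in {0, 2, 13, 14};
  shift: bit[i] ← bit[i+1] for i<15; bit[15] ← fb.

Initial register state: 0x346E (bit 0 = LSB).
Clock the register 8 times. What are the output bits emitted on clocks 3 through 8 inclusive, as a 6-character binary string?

110110

reg_0 = 0x346E
clock 1: out=0, reg = 0x1A37
clock 2: out=1, reg = 0x0D1B
clock 3: out=1, reg = 0x868D
clock 4: out=1, reg = 0x4346
clock 5: out=0, reg = 0x21A3
clock 6: out=1, reg = 0x10D1
clock 7: out=1, reg = 0x8868
clock 8: out=0, reg = 0x4434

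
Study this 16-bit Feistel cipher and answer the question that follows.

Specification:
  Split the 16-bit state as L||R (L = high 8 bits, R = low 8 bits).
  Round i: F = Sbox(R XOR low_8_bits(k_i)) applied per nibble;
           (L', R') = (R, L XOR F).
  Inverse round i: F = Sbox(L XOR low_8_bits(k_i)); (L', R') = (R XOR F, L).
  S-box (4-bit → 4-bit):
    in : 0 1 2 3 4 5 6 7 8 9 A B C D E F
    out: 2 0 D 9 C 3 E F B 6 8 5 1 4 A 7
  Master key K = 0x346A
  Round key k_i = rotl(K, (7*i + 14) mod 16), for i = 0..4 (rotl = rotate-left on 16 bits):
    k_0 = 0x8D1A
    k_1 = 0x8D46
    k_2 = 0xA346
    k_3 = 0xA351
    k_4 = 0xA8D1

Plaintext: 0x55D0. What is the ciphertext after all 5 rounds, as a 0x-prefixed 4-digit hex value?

s_0 = plaintext = 0x55D0
s_1 = Round(s_0, k_0) = 0xD04D
s_2 = Round(s_1, k_1) = 0x4DF5
s_3 = Round(s_2, k_2) = 0xF514
s_4 = Round(s_3, k_3) = 0x1436
s_5 = Round(s_4, k_4) = 0x36BB

0x36BB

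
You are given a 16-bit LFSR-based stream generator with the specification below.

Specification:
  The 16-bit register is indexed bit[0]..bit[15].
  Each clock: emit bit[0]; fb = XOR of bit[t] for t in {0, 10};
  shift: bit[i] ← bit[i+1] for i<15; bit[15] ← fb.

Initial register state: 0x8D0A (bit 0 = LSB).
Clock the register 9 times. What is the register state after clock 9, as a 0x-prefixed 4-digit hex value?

reg_0 = 0x8D0A
clock 1: out=0, reg = 0xC685
clock 2: out=1, reg = 0x6342
clock 3: out=0, reg = 0x31A1
clock 4: out=1, reg = 0x98D0
clock 5: out=0, reg = 0x4C68
clock 6: out=0, reg = 0xA634
clock 7: out=0, reg = 0xD31A
clock 8: out=0, reg = 0x698D
clock 9: out=1, reg = 0xB4C6

0xB4C6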